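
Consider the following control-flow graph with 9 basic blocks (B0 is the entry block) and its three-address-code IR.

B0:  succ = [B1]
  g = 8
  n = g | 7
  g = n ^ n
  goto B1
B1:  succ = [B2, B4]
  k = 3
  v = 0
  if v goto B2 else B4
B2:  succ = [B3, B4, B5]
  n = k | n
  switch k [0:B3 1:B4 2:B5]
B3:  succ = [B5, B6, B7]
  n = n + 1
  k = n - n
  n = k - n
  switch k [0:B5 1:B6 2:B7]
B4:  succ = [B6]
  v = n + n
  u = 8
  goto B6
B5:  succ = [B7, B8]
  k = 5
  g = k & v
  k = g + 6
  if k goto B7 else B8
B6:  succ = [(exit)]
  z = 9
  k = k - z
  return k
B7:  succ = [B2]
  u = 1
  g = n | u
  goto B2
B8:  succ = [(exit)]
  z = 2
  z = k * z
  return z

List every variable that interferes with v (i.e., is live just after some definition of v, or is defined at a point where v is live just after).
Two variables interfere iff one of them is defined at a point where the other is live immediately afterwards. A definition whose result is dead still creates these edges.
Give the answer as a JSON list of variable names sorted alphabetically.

Per-block:
  B0 def {g,n} use ∅
  B1 def {k,v} use ∅
  B2 def {n} use {k,n}
  B3 def {k,n} use {n}
  B4 def {u,v} use {n}
  B5 def {g,k} use {v}
  B6 def {k,z} use {k}
  B7 def {g,u} use {n}
  B8 def {z} use {k}

Liveness:
  live B0: ∅→{n}
  live B1: {n}→{k,n,v}
  live B2: {k,n,v}→{k,n,v}
  live B3: {n,v}→{k,n,v}
  live B4: {k,n}→{k}
  live B5: {n,v}→{k,n,v}
  live B6: {k}→∅
  live B7: {k,n,v}→{k,n,v}
  live B8: {k}→∅

Conflict graph:
  g↔{k,n,v}
  k↔{g,n,u,v,z}
  n↔{g,k,u,v}
  u↔{k,n,v}
  v↔{g,k,n,u}
  z↔{k}

N(v) = ["g", "k", "n", "u"]

Answer: ["g", "k", "n", "u"]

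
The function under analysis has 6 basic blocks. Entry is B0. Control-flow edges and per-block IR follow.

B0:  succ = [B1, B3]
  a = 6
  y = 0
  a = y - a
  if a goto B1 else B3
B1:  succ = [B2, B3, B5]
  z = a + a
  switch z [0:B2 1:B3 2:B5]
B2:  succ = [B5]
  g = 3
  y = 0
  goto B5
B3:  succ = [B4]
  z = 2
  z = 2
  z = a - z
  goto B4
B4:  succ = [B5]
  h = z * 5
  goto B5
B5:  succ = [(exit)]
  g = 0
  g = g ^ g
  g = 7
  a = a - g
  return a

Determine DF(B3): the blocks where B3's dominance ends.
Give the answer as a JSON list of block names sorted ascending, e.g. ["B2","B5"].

Answer: ["B5"]

Derivation:
idom tree: B1←B0 B2←B1 B3←B0 B4←B3 B5←B0
Dom∩ at merges:
  B3: preds {B0,B1}: {B0} ∩ {B0,B1} = {B0}; idom=B0
  B5: preds {B1,B2,B4}: {B0,B1} ∩ {B0,B1,B2} ∩ {B0,B3,B4} = {B0}; idom=B0

Frontier:
  join B3 pred B0: · stop@B0
  join B3 pred B1: B1 stop@B0
  join B5 pred B1: B1 stop@B0
  join B5 pred B2: B2→B1 stop@B0
  join B5 pred B4: B4→B3 stop@B0
  B0 → ∅
  B1 → {B3,B5}
  B2 → {B5}
  B3 → {B5}
  B4 → {B5}
  B5 → ∅

DF(B3) = ["B5"]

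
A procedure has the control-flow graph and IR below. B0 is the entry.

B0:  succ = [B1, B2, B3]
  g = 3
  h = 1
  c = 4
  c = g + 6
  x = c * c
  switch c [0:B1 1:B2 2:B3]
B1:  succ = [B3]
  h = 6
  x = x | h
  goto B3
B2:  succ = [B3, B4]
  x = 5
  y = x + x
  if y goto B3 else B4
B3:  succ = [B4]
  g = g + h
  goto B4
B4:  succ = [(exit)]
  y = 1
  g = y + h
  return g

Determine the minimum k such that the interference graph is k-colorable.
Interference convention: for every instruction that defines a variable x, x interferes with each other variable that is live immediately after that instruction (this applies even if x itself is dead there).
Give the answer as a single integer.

Answer: 4

Working:
def/use:
  B0: {c,g,h,x} / ∅
  B1: {h,x} / {x}
  B2: {x,y} / ∅
  B3: {g} / {g,h}
  B4: {g,y} / {h}

Backward fixpoint:
  B0: in=∅ out={g,h,x}
  B1: in={g,x} out={g,h}
  B2: in={g,h} out={g,h}
  B3: in={g,h} out={h}
  B4: in={h} out=∅

Interference:
  c — {g,h,x}
  g — {c,h,x,y}
  h — {c,g,x,y}
  x — {c,g,h}
  y — {g,h}

Chromatic number:
  clique {c,g,h,x} ⇒ need ≥ 4
  4-colouring: r0={g}  r1={h}  r2={c,y}  r3={x}
  χ = 4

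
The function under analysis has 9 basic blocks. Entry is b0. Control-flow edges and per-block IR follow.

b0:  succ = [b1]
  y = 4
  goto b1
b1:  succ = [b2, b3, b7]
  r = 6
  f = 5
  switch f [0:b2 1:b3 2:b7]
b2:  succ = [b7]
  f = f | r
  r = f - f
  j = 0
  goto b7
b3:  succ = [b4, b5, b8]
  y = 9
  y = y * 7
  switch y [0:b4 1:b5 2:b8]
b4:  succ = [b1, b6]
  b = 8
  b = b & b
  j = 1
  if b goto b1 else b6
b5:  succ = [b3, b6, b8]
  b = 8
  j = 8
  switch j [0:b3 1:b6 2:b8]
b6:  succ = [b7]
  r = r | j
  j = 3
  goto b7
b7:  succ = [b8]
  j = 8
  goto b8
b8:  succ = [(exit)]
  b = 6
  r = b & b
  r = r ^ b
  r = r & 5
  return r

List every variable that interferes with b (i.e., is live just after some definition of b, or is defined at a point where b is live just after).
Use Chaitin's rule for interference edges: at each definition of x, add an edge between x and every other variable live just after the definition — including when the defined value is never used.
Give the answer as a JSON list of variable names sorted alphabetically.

Per-block:
  b0: {y} / ∅
  b1: {f,r} / ∅
  b2: {f,j,r} / {f,r}
  b3: {y} / ∅
  b4: {b,j} / ∅
  b5: {b,j} / ∅
  b6: {j,r} / {j,r}
  b7: {j} / ∅
  b8: {b,r} / ∅

Live sets:
  b0: in=∅ out=∅
  b1: in=∅ out={f,r}
  b2: in={f,r} out=∅
  b3: in={r} out={r}
  b4: in={r} out={j,r}
  b5: in={r} out={j,r}
  b6: in={j,r} out=∅
  b7: in=∅ out=∅
  b8: in=∅ out=∅

Interference:
  b: {j,r}
  f: {r}
  j: {b,r}
  r: {b,f,j,y}
  y: {r}

N(b) = ["j", "r"]

Answer: ["j", "r"]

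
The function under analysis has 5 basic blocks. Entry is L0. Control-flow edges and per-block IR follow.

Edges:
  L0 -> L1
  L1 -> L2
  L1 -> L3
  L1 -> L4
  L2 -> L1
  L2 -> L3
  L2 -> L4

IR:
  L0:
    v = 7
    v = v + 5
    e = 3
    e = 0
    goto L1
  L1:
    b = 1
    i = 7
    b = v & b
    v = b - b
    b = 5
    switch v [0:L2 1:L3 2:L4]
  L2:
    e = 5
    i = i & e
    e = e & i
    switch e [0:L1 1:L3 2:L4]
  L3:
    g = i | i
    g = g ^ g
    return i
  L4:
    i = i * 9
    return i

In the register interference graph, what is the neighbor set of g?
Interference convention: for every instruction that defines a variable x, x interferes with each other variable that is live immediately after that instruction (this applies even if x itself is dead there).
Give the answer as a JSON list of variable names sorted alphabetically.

Per-block:
  L0 def {e,v} use ∅
  L1 def {b,i,v} use {v}
  L2 def {e,i} use {i}
  L3 def {g} use {i}
  L4 def {i} use {i}

Live sets:
  live L0: ∅→{v}
  live L1: {v}→{i,v}
  live L2: {i,v}→{i,v}
  live L3: {i}→∅
  live L4: {i}→∅

Interfere edges:
  b↔{i,v}
  e↔{i,v}
  g↔{i}
  i↔{b,e,g,v}
  v↔{b,e,i}

N(g) = ["i"]

Answer: ["i"]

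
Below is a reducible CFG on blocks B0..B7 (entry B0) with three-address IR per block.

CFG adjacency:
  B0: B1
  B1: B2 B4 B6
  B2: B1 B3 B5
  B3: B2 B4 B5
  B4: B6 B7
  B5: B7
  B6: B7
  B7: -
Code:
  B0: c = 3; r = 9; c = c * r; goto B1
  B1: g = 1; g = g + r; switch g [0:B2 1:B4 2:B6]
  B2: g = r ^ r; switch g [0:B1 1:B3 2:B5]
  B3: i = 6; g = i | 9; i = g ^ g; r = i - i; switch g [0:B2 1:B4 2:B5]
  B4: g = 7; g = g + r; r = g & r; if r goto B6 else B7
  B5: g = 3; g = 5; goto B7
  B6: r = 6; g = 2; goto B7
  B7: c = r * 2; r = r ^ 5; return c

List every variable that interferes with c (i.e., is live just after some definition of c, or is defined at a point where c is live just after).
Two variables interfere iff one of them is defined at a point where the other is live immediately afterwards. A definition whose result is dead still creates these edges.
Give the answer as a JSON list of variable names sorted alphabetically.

Answer: ["r"]

Derivation:
Per-block:
  B0: {c,r} / ∅
  B1: {g} / {r}
  B2: {g} / {r}
  B3: {g,i,r} / ∅
  B4: {g,r} / {r}
  B5: {g} / ∅
  B6: {g,r} / ∅
  B7: {c,r} / {r}

Liveness:
  B0 li=∅ lo={r}
  B1 li={r} lo={r}
  B2 li={r} lo={r}
  B3 li=∅ lo={r}
  B4 li={r} lo={r}
  B5 li={r} lo={r}
  B6 li=∅ lo={r}
  B7 li={r} lo=∅

Interfere edges:
  c↔{r}
  g↔{i,r}
  i↔{g}
  r↔{c,g}

N(c) = ["r"]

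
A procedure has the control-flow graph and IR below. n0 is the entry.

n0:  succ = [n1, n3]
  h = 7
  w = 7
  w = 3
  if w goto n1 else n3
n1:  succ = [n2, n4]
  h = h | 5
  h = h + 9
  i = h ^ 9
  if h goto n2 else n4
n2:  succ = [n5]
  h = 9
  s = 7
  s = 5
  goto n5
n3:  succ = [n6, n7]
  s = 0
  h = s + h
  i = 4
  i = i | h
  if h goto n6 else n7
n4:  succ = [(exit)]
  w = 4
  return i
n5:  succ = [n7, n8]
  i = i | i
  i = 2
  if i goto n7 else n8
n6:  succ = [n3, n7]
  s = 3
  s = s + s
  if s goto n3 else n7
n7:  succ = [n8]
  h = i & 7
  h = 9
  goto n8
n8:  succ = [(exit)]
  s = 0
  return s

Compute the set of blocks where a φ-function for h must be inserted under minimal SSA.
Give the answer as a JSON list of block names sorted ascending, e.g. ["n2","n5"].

Answer: ["n3", "n7", "n8"]

Analysis:
idom tree: n1←n0 n2←n1 n3←n0 n4←n1 n5←n2 n6←n3 n7←n0 n8←n0
Dom at joins:
  n3: preds {n0,n6}: {n0} ∩ {n0,n3,n6} = {n0}; idom=n0
  n7: preds {n3,n5,n6}: {n0,n3} ∩ {n0,n1,n2,n5} ∩ {n0,n3,n6} = {n0}; idom=n0
  n8: preds {n5,n7}: {n0,n1,n2,n5} ∩ {n0,n7} = {n0}; idom=n0

Frontier:
  n3←n0: walk · to n0
  n3←n6: walk n6→n3 to n0
  n7←n3: walk n3 to n0
  n7←n5: walk n5→n2→n1 to n0
  n7←n6: walk n6→n3 to n0
  n8←n5: walk n5→n2→n1 to n0
  n8←n7: walk n7 to n0
  n0 → ∅
  n1 → {n7,n8}
  n2 → {n7,n8}
  n3 → {n3,n7}
  n4 → ∅
  n5 → {n7,n8}
  n6 → {n3,n7}
  n7 → {n8}
  n8 → ∅

φ for h: defs {n0,n1,n2,n3,n7}
  DF⁺ = {n3,n7,n8}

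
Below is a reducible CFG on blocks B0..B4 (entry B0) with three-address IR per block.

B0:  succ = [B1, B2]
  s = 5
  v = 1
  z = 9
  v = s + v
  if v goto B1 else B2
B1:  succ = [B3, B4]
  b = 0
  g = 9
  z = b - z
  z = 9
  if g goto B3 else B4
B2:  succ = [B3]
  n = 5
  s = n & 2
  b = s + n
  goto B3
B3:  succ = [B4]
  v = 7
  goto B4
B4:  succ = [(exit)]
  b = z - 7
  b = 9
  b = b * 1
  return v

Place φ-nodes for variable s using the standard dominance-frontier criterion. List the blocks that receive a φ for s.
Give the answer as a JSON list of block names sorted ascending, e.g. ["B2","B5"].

Answer: ["B3", "B4"]

Derivation:
idom tree: B1←B0 B2←B0 B3←B0 B4←B0
Dom at joins:
  B3: preds {B1,B2}: {B0,B1} ∩ {B0,B2} = {B0}; idom=B0
  B4: preds {B1,B3}: {B0,B1} ∩ {B0,B3} = {B0}; idom=B0

DF walk-up:
  B3←B1: walk B1 to B0
  B3←B2: walk B2 to B0
  B4←B1: walk B1 to B0
  B4←B3: walk B3 to B0
  DF(B0)=∅
  DF(B1)={B3,B4}
  DF(B2)={B3}
  DF(B3)={B4}
  DF(B4)=∅

φ for s: defs {B0,B2}
  DF⁺ = {B3,B4}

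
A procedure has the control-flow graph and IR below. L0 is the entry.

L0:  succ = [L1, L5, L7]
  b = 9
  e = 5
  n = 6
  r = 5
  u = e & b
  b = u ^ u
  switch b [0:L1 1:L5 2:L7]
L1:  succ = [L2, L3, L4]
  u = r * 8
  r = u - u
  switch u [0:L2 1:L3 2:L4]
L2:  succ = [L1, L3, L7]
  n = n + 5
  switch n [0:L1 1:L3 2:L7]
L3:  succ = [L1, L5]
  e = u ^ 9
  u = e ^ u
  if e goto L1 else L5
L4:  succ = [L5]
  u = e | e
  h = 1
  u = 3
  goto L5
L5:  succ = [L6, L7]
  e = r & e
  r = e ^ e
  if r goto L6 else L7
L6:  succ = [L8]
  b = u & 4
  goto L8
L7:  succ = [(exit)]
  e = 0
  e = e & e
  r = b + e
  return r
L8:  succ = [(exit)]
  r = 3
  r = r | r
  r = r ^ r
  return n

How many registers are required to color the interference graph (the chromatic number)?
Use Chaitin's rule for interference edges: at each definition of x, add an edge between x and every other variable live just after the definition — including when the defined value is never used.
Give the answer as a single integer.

Answer: 5

Analysis:
def/use:
  L0: {b,e,n,r,u} / ∅
  L1: {r,u} / {r}
  L2: {n} / {n}
  L3: {e,u} / {u}
  L4: {h,u} / {e}
  L5: {e,r} / {e,r}
  L6: {b} / {u}
  L7: {e,r} / {b}
  L8: {r} / {n}

Backward fixpoint:
  L0: in=∅ out={b,e,n,r,u}
  L1: in={b,e,n,r} out={b,e,n,r,u}
  L2: in={b,e,n,r,u} out={b,e,n,r,u}
  L3: in={b,n,r,u} out={b,e,n,r,u}
  L4: in={b,e,n,r} out={b,e,n,r,u}
  L5: in={b,e,n,r,u} out={b,n,u}
  L6: in={n,u} out={n}
  L7: in={b} out=∅
  L8: in={n} out=∅

Interference:
  b↔{e,h,n,r,u}
  e↔{b,h,n,r,u}
  h↔{b,e,n,r}
  n↔{b,e,h,r,u}
  r↔{b,e,h,n,u}
  u↔{b,e,n,r}

Colouring:
  clique {b,e,h,n,r} ⇒ need ≥ 5
  assign b→R0 e→R1 h→R4 n→R2 r→R3 u→R4 — no edge inside a register ⇒ χ ≤ 5
  χ = 5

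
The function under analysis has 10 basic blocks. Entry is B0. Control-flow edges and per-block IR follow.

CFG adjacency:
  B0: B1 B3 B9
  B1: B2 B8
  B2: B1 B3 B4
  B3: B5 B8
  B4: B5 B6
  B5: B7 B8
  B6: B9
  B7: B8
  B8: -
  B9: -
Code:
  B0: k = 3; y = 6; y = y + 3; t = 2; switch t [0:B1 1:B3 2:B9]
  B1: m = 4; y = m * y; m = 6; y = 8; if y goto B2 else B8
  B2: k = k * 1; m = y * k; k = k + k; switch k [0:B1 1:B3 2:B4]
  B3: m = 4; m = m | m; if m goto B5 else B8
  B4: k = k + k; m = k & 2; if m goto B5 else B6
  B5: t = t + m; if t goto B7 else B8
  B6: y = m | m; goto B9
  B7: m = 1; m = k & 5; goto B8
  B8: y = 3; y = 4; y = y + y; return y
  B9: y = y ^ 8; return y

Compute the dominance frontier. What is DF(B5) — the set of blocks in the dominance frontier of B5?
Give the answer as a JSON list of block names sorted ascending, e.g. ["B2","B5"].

Answer: ["B8"]

Analysis:
idom tree: B1←B0 B2←B1 B3←B0 B4←B2 B5←B0 B6←B4 B7←B5 B8←B0 B9←B0
Dom∩ at merges:
  B1: preds {B0,B2}: {B0} ∩ {B0,B1,B2} = {B0}; idom=B0
  B3: preds {B0,B2}: {B0} ∩ {B0,B1,B2} = {B0}; idom=B0
  B5: preds {B3,B4}: {B0,B3} ∩ {B0,B1,B2,B4} = {B0}; idom=B0
  B8: preds {B1,B3,B5,B7}: {B0,B1} ∩ {B0,B3} ∩ {B0,B5} ∩ {B0,B5,B7} = {B0}; idom=B0
  B9: preds {B0,B6}: {B0} ∩ {B0,B1,B2,B4,B6} = {B0}; idom=B0

DF derivation:
  join B1 pred B0: · stop@B0
  join B1 pred B2: B2→B1 stop@B0
  join B3 pred B0: · stop@B0
  join B3 pred B2: B2→B1 stop@B0
  join B5 pred B3: B3 stop@B0
  join B5 pred B4: B4→B2→B1 stop@B0
  join B8 pred B1: B1 stop@B0
  join B8 pred B3: B3 stop@B0
  join B8 pred B5: B5 stop@B0
  join B8 pred B7: B7→B5 stop@B0
  join B9 pred B0: · stop@B0
  join B9 pred B6: B6→B4→B2→B1 stop@B0
  B0: DF=∅
  B1: DF={B1,B3,B5,B8,B9}
  B2: DF={B1,B3,B5,B9}
  B3: DF={B5,B8}
  B4: DF={B5,B9}
  B5: DF={B8}
  B6: DF={B9}
  B7: DF={B8}
  B8: DF=∅
  B9: DF=∅

DF(B5) = ["B8"]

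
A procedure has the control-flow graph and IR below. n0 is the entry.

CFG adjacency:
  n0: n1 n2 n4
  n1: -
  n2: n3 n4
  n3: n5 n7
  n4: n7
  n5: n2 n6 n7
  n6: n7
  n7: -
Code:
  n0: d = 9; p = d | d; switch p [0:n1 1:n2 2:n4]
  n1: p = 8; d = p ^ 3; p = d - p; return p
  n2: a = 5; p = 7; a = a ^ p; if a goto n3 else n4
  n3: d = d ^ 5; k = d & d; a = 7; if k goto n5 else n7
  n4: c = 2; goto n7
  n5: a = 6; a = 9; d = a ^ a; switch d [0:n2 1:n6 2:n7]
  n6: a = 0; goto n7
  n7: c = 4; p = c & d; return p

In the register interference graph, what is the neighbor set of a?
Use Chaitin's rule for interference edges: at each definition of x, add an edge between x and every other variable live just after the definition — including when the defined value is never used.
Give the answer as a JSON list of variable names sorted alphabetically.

def/use:
  n0: def={d,p} ue=∅
  n1: def={d,p} ue=∅
  n2: def={a,p} ue=∅
  n3: def={a,d,k} ue={d}
  n4: def={c} ue=∅
  n5: def={a,d} ue=∅
  n6: def={a} ue=∅
  n7: def={c,p} ue={d}

Liveness:
  n0: in=∅ out={d}
  n1: in=∅ out=∅
  n2: in={d} out={d}
  n3: in={d} out={d}
  n4: in={d} out={d}
  n5: in=∅ out={d}
  n6: in={d} out={d}
  n7: in={d} out=∅

Interference:
  a↔{d,k,p}
  c↔{d}
  d↔{a,c,k,p}
  k↔{a,d}
  p↔{a,d}

N(a) = ["d", "k", "p"]

Answer: ["d", "k", "p"]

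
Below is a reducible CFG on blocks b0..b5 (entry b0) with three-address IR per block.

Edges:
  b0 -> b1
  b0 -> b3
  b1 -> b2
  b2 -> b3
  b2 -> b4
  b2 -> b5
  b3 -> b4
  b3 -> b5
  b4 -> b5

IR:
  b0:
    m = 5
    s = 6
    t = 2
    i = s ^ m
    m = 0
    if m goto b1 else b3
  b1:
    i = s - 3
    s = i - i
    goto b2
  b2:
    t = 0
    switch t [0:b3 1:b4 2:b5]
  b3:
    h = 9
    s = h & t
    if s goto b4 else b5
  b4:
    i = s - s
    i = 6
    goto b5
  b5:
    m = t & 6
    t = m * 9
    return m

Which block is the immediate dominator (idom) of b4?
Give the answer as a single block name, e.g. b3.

idom tree: b1←b0 b2←b1 b3←b0 b4←b0 b5←b0
Dom at joins:
  b3: preds {b0,b2}: {b0} ∩ {b0,b1,b2} = {b0}; idom=b0
  b4: preds {b2,b3}: {b0,b1,b2} ∩ {b0,b3} = {b0}; idom=b0
  b5: preds {b2,b3,b4}: {b0,b1,b2} ∩ {b0,b3} ∩ {b0,b4} = {b0}; idom=b0

idom(b4) = b0

Answer: b0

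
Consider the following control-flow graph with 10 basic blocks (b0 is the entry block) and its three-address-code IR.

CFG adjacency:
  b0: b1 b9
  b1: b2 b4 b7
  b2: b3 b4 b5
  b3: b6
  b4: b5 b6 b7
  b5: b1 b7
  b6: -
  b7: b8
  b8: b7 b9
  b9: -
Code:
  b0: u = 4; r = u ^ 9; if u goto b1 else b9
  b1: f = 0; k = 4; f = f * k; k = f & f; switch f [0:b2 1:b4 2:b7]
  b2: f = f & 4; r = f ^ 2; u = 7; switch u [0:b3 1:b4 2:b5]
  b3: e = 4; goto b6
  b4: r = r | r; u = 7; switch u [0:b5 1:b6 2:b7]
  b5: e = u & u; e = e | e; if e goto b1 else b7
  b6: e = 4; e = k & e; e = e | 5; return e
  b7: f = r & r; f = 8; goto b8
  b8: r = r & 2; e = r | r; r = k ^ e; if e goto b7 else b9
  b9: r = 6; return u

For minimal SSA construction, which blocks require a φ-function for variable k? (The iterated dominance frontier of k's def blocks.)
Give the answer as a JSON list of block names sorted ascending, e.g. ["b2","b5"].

Answer: ["b1", "b9"]

Working:
idom tree: b1←b0 b2←b1 b3←b2 b4←b1 b5←b1 b6←b1 b7←b1 b8←b7 b9←b0
Dom∩ at merges:
  b1: preds {b0,b5}: {b0} ∩ {b0,b1,b5} = {b0}; idom=b0
  b4: preds {b1,b2}: {b0,b1} ∩ {b0,b1,b2} = {b0,b1}; idom=b1
  b5: preds {b2,b4}: {b0,b1,b2} ∩ {b0,b1,b4} = {b0,b1}; idom=b1
  b6: preds {b3,b4}: {b0,b1,b2,b3} ∩ {b0,b1,b4} = {b0,b1}; idom=b1
  b7: preds {b1,b4,b5,b8}: {b0,b1} ∩ {b0,b1,b4} ∩ {b0,b1,b5} ∩ {b0,b1,b7,b8} = {b0,b1}; idom=b1
  b9: preds {b0,b8}: {b0} ∩ {b0,b1,b7,b8} = {b0}; idom=b0

DF derivation:
  b1←b0: walk · to b0
  b1←b5: walk b5→b1 to b0
  b4←b1: walk · to b1
  b4←b2: walk b2 to b1
  b5←b2: walk b2 to b1
  b5←b4: walk b4 to b1
  b6←b3: walk b3→b2 to b1
  b6←b4: walk b4 to b1
  b7←b1: walk · to b1
  b7←b4: walk b4 to b1
  b7←b5: walk b5 to b1
  b7←b8: walk b8→b7 to b1
  b9←b0: walk · to b0
  b9←b8: walk b8→b7→b1 to b0
  b0 → ∅
  b1 → {b1,b9}
  b2 → {b4,b5,b6}
  b3 → {b6}
  b4 → {b5,b6,b7}
  b5 → {b1,b7}
  b6 → ∅
  b7 → {b7,b9}
  b8 → {b7,b9}
  b9 → ∅

φ for k: defs {b1}
  DF⁺ = {b1,b9}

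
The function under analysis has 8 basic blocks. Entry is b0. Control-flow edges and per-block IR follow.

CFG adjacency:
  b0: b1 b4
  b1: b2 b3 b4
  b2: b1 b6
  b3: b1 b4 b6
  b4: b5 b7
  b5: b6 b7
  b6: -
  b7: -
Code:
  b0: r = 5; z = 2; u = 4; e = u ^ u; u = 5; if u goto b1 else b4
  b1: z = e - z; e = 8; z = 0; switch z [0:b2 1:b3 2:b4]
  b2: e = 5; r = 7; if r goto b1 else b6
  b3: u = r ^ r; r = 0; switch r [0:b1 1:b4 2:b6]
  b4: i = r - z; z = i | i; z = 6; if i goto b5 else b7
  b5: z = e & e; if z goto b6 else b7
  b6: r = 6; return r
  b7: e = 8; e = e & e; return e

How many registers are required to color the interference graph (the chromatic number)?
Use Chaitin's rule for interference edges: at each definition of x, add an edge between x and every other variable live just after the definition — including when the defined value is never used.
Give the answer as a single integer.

def/use:
  b0: def={e,r,u,z} ue=∅
  b1: def={e,z} ue={e,z}
  b2: def={e,r} ue=∅
  b3: def={r,u} ue={r}
  b4: def={i,z} ue={r,z}
  b5: def={z} ue={e}
  b6: def={r} ue=∅
  b7: def={e} ue=∅

Live sets:
  b0: in=∅ out={e,r,z}
  b1: in={e,r,z} out={e,r,z}
  b2: in={z} out={e,r,z}
  b3: in={e,r,z} out={e,r,z}
  b4: in={e,r,z} out={e}
  b5: in={e} out=∅
  b6: in=∅ out=∅
  b7: in=∅ out=∅

Conflict graph:
  e↔{i,r,u,z}
  i↔{e,z}
  r↔{e,u,z}
  u↔{e,r,z}
  z↔{e,i,r,u}

Registers:
  clique {e,r,u,z} ⇒ need ≥ 4
  4-colouring: R0={e}  R1={z}  R2={i,r}  R3={u}
  χ = 4

Answer: 4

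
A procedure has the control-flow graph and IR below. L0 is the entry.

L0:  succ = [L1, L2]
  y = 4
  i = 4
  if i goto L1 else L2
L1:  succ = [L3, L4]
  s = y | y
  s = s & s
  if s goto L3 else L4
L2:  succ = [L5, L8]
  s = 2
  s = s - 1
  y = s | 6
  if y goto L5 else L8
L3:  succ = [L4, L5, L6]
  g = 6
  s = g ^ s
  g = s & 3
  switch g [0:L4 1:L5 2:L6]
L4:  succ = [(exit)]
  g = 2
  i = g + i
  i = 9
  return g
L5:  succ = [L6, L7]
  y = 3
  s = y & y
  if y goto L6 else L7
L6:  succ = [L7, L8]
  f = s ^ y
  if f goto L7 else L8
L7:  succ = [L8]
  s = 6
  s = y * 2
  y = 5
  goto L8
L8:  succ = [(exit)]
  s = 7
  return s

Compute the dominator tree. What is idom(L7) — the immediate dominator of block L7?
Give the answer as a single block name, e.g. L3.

idom tree: L1←L0 L2←L0 L3←L1 L4←L1 L5←L0 L6←L0 L7←L0 L8←L0
Join-block Dom:
  L4: preds {L1,L3}: {L0,L1} ∩ {L0,L1,L3} = {L0,L1}; idom=L1
  L5: preds {L2,L3}: {L0,L2} ∩ {L0,L1,L3} = {L0}; idom=L0
  L6: preds {L3,L5}: {L0,L1,L3} ∩ {L0,L5} = {L0}; idom=L0
  L7: preds {L5,L6}: {L0,L5} ∩ {L0,L6} = {L0}; idom=L0
  L8: preds {L2,L6,L7}: {L0,L2} ∩ {L0,L6} ∩ {L0,L7} = {L0}; idom=L0

idom(L7) = L0

Answer: L0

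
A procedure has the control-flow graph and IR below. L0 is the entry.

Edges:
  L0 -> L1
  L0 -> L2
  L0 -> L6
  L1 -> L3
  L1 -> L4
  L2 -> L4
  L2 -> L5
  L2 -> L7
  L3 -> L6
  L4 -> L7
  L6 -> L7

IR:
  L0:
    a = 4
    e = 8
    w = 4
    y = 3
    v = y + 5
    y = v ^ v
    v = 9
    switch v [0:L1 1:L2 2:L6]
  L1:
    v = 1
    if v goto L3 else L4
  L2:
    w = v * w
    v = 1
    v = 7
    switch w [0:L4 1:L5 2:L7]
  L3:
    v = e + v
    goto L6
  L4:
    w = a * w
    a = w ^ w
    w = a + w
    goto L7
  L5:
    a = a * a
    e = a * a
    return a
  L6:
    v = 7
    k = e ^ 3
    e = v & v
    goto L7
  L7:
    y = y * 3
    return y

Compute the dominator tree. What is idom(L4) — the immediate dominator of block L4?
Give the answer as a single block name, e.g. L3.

Answer: L0

Working:
idom tree: L1←L0 L2←L0 L3←L1 L4←L0 L5←L2 L6←L0 L7←L0
Dom∩ at merges:
  L4: preds {L1,L2}: {L0,L1} ∩ {L0,L2} = {L0}; idom=L0
  L6: preds {L0,L3}: {L0} ∩ {L0,L1,L3} = {L0}; idom=L0
  L7: preds {L2,L4,L6}: {L0,L2} ∩ {L0,L4} ∩ {L0,L6} = {L0}; idom=L0

idom(L4) = L0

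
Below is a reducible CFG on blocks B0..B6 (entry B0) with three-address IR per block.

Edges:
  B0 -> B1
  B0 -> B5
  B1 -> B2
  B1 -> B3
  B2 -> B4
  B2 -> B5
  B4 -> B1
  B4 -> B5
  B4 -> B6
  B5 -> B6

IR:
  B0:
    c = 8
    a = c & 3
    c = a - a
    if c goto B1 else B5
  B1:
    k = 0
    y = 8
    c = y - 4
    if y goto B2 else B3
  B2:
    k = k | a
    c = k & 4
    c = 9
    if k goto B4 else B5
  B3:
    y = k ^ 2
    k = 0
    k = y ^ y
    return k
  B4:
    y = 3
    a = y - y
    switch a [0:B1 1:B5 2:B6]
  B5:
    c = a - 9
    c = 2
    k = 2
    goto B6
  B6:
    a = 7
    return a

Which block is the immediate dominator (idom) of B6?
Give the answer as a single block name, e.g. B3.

idom tree: B1←B0 B2←B1 B3←B1 B4←B2 B5←B0 B6←B0
Join-block Dom:
  B1: preds {B0,B4}: {B0} ∩ {B0,B1,B2,B4} = {B0}; idom=B0
  B5: preds {B0,B2,B4}: {B0} ∩ {B0,B1,B2} ∩ {B0,B1,B2,B4} = {B0}; idom=B0
  B6: preds {B4,B5}: {B0,B1,B2,B4} ∩ {B0,B5} = {B0}; idom=B0

idom(B6) = B0

Answer: B0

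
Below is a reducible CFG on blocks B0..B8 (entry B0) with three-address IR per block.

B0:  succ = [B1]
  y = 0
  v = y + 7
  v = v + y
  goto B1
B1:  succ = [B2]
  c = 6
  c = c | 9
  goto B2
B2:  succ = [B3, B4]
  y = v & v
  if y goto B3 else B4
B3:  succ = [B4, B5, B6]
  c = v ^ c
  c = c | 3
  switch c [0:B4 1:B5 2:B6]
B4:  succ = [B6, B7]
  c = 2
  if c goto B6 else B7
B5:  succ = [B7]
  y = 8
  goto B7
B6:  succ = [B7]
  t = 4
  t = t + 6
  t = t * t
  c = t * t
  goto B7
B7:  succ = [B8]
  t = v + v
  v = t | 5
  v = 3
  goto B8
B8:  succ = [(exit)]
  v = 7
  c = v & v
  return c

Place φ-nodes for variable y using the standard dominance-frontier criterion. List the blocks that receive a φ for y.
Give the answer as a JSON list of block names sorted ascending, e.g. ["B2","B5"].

Answer: ["B7"]

Derivation:
idom tree: B1←B0 B2←B1 B3←B2 B4←B2 B5←B3 B6←B2 B7←B2 B8←B7
Dom∩ at merges:
  B4: preds {B2,B3}: {B0,B1,B2} ∩ {B0,B1,B2,B3} = {B0,B1,B2}; idom=B2
  B6: preds {B3,B4}: {B0,B1,B2,B3} ∩ {B0,B1,B2,B4} = {B0,B1,B2}; idom=B2
  B7: preds {B4,B5,B6}: {B0,B1,B2,B4} ∩ {B0,B1,B2,B3,B5} ∩ {B0,B1,B2,B6} = {B0,B1,B2}; idom=B2

DF derivation:
  B4←B2: walk · to B2
  B4←B3: walk B3 to B2
  B6←B3: walk B3 to B2
  B6←B4: walk B4 to B2
  B7←B4: walk B4 to B2
  B7←B5: walk B5→B3 to B2
  B7←B6: walk B6 to B2
  B0 → ∅
  B1 → ∅
  B2 → ∅
  B3 → {B4,B6,B7}
  B4 → {B6,B7}
  B5 → {B7}
  B6 → {B7}
  B7 → ∅
  B8 → ∅

φ for y: defs {B0,B2,B5}
  DF⁺ = {B7}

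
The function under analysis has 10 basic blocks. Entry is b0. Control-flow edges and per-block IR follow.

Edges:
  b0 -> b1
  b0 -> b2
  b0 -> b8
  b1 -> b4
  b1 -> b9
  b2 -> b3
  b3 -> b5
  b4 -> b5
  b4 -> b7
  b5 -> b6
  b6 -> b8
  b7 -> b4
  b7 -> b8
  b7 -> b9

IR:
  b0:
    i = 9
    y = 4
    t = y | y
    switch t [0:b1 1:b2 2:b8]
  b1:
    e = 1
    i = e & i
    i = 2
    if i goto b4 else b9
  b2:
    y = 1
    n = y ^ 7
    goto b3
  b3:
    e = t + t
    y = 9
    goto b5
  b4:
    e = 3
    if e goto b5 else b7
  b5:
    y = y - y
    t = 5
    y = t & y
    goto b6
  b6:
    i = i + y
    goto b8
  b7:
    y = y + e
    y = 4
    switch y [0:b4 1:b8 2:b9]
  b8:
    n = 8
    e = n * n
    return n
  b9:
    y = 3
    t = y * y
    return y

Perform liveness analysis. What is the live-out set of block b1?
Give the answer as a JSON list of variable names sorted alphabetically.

Answer: ["i", "y"]

Derivation:
Per-block:
  b0 def {i,t,y} use ∅
  b1 def {e,i} use {i}
  b2 def {n,y} use ∅
  b3 def {e,y} use {t}
  b4 def {e} use ∅
  b5 def {t,y} use {y}
  b6 def {i} use {i,y}
  b7 def {y} use {e,y}
  b8 def {e,n} use ∅
  b9 def {t,y} use ∅

Live sets:
  live b0: ∅→{i,t,y}
  live b1: {i,y}→{i,y}
  live b2: {i,t}→{i,t}
  live b3: {i,t}→{i,y}
  live b4: {i,y}→{e,i,y}
  live b5: {i,y}→{i,y}
  live b6: {i,y}→∅
  live b7: {e,i,y}→{i,y}
  live b8: ∅→∅
  live b9: ∅→∅

live-out(b1) = ["i", "y"]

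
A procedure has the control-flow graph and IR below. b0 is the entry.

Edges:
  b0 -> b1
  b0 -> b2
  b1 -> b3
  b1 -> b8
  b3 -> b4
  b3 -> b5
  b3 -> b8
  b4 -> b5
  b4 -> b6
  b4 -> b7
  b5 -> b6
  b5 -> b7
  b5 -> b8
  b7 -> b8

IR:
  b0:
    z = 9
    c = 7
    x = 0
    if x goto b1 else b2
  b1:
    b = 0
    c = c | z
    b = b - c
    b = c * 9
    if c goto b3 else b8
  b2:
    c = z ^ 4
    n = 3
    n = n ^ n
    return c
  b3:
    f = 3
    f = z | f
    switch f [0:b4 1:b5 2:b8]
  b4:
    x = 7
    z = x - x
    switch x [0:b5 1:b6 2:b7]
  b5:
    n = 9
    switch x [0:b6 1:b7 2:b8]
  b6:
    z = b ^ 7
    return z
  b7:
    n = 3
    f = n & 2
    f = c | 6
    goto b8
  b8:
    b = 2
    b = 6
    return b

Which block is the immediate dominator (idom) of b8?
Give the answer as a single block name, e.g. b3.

Answer: b1

Working:
idom tree: b1←b0 b2←b0 b3←b1 b4←b3 b5←b3 b6←b3 b7←b3 b8←b1
Dom∩ at merges:
  b5: preds {b3,b4}: {b0,b1,b3} ∩ {b0,b1,b3,b4} = {b0,b1,b3}; idom=b3
  b6: preds {b4,b5}: {b0,b1,b3,b4} ∩ {b0,b1,b3,b5} = {b0,b1,b3}; idom=b3
  b7: preds {b4,b5}: {b0,b1,b3,b4} ∩ {b0,b1,b3,b5} = {b0,b1,b3}; idom=b3
  b8: preds {b1,b3,b5,b7}: {b0,b1} ∩ {b0,b1,b3} ∩ {b0,b1,b3,b5} ∩ {b0,b1,b3,b7} = {b0,b1}; idom=b1

idom(b8) = b1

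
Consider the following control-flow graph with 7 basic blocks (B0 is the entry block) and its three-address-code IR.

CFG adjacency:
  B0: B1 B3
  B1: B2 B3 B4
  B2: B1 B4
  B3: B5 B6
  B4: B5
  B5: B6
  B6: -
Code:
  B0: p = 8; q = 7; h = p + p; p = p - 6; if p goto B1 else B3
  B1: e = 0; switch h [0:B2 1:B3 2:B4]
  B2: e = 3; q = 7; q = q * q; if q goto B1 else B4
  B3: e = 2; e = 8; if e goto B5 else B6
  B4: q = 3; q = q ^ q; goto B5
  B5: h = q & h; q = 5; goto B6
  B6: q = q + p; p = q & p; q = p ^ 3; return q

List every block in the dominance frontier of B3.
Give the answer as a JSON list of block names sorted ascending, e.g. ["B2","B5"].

Answer: ["B5", "B6"]

Analysis:
idom tree: B1←B0 B2←B1 B3←B0 B4←B1 B5←B0 B6←B0
Join-block Dom:
  B1: preds {B0,B2}: {B0} ∩ {B0,B1,B2} = {B0}; idom=B0
  B3: preds {B0,B1}: {B0} ∩ {B0,B1} = {B0}; idom=B0
  B4: preds {B1,B2}: {B0,B1} ∩ {B0,B1,B2} = {B0,B1}; idom=B1
  B5: preds {B3,B4}: {B0,B3} ∩ {B0,B1,B4} = {B0}; idom=B0
  B6: preds {B3,B5}: {B0,B3} ∩ {B0,B5} = {B0}; idom=B0

Frontier:
  B1←B0: walk · to B0
  B1←B2: walk B2→B1 to B0
  B3←B0: walk · to B0
  B3←B1: walk B1 to B0
  B4←B1: walk · to B1
  B4←B2: walk B2 to B1
  B5←B3: walk B3 to B0
  B5←B4: walk B4→B1 to B0
  B6←B3: walk B3 to B0
  B6←B5: walk B5 to B0
  B0 → ∅
  B1 → {B1,B3,B5}
  B2 → {B1,B4}
  B3 → {B5,B6}
  B4 → {B5}
  B5 → {B6}
  B6 → ∅

DF(B3) = ["B5", "B6"]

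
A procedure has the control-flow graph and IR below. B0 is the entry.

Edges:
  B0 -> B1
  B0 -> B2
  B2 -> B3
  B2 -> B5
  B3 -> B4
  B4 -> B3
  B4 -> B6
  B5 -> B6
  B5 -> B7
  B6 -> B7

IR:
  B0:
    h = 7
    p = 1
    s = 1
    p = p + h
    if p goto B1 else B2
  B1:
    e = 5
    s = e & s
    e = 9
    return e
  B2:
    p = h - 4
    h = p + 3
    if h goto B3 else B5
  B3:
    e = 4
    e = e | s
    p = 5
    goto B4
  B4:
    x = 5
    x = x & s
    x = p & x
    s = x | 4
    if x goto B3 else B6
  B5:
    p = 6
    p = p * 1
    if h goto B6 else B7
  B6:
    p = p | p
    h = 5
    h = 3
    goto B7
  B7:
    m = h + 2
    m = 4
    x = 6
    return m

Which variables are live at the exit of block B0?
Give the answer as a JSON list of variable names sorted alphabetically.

Answer: ["h", "s"]

Working:
def/use:
  B0 def {h,p,s} use ∅
  B1 def {e,s} use {s}
  B2 def {h,p} use {h}
  B3 def {e,p} use {s}
  B4 def {s,x} use {p,s}
  B5 def {p} use {h}
  B6 def {h,p} use {p}
  B7 def {m,x} use {h}

Liveness:
  B0: in=∅ out={h,s}
  B1: in={s} out=∅
  B2: in={h,s} out={h,s}
  B3: in={s} out={p,s}
  B4: in={p,s} out={p,s}
  B5: in={h} out={h,p}
  B6: in={p} out={h}
  B7: in={h} out=∅

live-out(B0) = ["h", "s"]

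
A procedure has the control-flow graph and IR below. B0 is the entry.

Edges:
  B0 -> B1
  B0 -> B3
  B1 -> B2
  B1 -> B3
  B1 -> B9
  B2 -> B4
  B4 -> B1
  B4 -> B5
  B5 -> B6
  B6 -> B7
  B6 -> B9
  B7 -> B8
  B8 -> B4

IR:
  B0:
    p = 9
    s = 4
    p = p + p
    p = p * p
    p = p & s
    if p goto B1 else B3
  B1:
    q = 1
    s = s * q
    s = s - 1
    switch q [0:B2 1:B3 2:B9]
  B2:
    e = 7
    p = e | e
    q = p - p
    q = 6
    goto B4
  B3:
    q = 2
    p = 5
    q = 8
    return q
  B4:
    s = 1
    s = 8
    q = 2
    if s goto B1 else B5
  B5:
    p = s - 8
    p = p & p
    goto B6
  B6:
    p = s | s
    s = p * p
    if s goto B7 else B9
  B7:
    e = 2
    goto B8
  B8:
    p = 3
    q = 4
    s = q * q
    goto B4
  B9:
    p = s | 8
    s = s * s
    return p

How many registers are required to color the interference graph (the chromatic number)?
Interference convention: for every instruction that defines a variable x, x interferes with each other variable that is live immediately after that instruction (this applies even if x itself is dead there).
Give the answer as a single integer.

Per-block:
  B0: {p,s} / ∅
  B1: {q,s} / {s}
  B2: {e,p,q} / ∅
  B3: {p,q} / ∅
  B4: {q,s} / ∅
  B5: {p} / {s}
  B6: {p,s} / {s}
  B7: {e} / ∅
  B8: {p,q,s} / ∅
  B9: {p,s} / {s}

Liveness:
  B0: in=∅ out={s}
  B1: in={s} out={s}
  B2: in=∅ out=∅
  B3: in=∅ out=∅
  B4: in=∅ out={s}
  B5: in={s} out={s}
  B6: in={s} out={s}
  B7: in=∅ out=∅
  B8: in=∅ out=∅
  B9: in={s} out=∅

Interfere edges:
  e↔∅
  p↔{s}
  q↔{s}
  s↔{p,q}

Chromatic number:
  clique {p,s} ⇒ need ≥ 2
  assign e→r0 p→r1 q→r1 s→r0 — no edge inside a register ⇒ χ ≤ 2
  χ = 2

Answer: 2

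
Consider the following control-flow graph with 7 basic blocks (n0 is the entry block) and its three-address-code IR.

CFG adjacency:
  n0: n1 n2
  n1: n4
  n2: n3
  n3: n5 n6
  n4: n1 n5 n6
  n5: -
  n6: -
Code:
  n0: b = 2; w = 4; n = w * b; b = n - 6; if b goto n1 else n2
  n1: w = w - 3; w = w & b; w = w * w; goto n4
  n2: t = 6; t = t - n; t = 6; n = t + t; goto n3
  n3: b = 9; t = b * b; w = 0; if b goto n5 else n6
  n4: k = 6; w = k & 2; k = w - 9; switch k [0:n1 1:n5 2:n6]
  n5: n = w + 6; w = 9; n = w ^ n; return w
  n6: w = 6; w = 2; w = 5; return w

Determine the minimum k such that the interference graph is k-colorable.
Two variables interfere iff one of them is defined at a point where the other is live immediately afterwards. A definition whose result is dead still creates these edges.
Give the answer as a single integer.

Block summaries:
  n0: def={b,n,w} ue=∅
  n1: def={w} ue={b,w}
  n2: def={n,t} ue={n}
  n3: def={b,t,w} ue=∅
  n4: def={k,w} ue=∅
  n5: def={n,w} ue={w}
  n6: def={w} ue=∅

Live sets:
  n0: in=∅ out={b,n,w}
  n1: in={b,w} out={b}
  n2: in={n} out=∅
  n3: in=∅ out={w}
  n4: in={b} out={b,w}
  n5: in={w} out=∅
  n6: in=∅ out=∅

Conflict graph:
  b↔{k,n,t,w}
  k↔{b,w}
  n↔{b,t,w}
  t↔{b,n}
  w↔{b,k,n}

Colouring:
  clique {b,k,w} ⇒ need ≥ 3
  3-colouring: c0={b}  c1={k,n}  c2={t,w}
  χ = 3

Answer: 3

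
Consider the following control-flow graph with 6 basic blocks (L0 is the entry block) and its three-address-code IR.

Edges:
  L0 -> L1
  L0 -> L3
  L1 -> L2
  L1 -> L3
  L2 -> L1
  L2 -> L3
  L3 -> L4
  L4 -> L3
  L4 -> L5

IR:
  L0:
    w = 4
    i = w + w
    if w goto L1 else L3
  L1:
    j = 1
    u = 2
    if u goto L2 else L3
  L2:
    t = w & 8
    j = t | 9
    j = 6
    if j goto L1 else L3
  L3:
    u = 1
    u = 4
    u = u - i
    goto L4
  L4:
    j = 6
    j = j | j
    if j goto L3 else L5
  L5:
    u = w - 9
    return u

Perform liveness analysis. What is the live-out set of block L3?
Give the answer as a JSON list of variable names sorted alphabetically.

Per-block:
  L0 def {i,w} use ∅
  L1 def {j,u} use ∅
  L2 def {j,t} use {w}
  L3 def {u} use {i}
  L4 def {j} use ∅
  L5 def {u} use {w}

Liveness:
  L0 li=∅ lo={i,w}
  L1 li={i,w} lo={i,w}
  L2 li={i,w} lo={i,w}
  L3 li={i,w} lo={i,w}
  L4 li={i,w} lo={i,w}
  L5 li={w} lo=∅

live-out(L3) = ["i", "w"]

Answer: ["i", "w"]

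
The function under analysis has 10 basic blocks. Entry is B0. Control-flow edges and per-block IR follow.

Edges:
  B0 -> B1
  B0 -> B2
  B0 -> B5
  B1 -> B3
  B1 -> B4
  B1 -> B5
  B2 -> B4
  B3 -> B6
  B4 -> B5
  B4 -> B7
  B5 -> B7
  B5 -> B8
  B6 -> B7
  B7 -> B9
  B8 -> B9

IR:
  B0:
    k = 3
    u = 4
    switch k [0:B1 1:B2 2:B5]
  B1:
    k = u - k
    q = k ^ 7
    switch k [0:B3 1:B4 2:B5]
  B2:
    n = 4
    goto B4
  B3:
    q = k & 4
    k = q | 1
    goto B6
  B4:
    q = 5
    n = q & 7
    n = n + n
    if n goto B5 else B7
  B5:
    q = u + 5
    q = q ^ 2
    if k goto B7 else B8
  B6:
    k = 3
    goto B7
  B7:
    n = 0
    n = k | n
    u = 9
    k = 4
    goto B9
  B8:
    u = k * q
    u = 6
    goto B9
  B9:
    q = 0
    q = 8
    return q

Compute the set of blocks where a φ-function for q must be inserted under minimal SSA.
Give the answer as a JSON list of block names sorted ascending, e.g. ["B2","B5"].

Answer: ["B4", "B5", "B7", "B9"]

Derivation:
idom tree: B1←B0 B2←B0 B3←B1 B4←B0 B5←B0 B6←B3 B7←B0 B8←B5 B9←B0
Dom∩ at merges:
  B4: preds {B1,B2}: {B0,B1} ∩ {B0,B2} = {B0}; idom=B0
  B5: preds {B0,B1,B4}: {B0} ∩ {B0,B1} ∩ {B0,B4} = {B0}; idom=B0
  B7: preds {B4,B5,B6}: {B0,B4} ∩ {B0,B5} ∩ {B0,B1,B3,B6} = {B0}; idom=B0
  B9: preds {B7,B8}: {B0,B7} ∩ {B0,B5,B8} = {B0}; idom=B0

Frontier:
  join B4 pred B1: B1 stop@B0
  join B4 pred B2: B2 stop@B0
  join B5 pred B0: · stop@B0
  join B5 pred B1: B1 stop@B0
  join B5 pred B4: B4 stop@B0
  join B7 pred B4: B4 stop@B0
  join B7 pred B5: B5 stop@B0
  join B7 pred B6: B6→B3→B1 stop@B0
  join B9 pred B7: B7 stop@B0
  join B9 pred B8: B8→B5 stop@B0
  B0: DF=∅
  B1: DF={B4,B5,B7}
  B2: DF={B4}
  B3: DF={B7}
  B4: DF={B5,B7}
  B5: DF={B7,B9}
  B6: DF={B7}
  B7: DF={B9}
  B8: DF={B9}
  B9: DF=∅

φ for q: defs {B1,B3,B4,B5,B9}
  DF⁺ = {B4,B5,B7,B9}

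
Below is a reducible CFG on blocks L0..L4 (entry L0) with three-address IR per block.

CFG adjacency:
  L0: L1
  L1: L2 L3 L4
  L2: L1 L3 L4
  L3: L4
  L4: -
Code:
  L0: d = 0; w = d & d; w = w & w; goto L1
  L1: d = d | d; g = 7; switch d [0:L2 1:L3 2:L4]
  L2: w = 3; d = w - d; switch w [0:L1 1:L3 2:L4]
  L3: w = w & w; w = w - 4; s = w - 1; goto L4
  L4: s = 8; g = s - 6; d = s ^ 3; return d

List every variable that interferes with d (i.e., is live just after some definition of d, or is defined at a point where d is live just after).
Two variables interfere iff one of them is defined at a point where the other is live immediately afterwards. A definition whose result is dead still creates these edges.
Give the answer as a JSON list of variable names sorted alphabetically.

Answer: ["g", "w"]

Working:
def/use:
  L0: {d,w} / ∅
  L1: {d,g} / {d}
  L2: {d,w} / {d}
  L3: {s,w} / {w}
  L4: {d,g,s} / ∅

Live sets:
  L0 li=∅ lo={d,w}
  L1 li={d,w} lo={d,w}
  L2 li={d} lo={d,w}
  L3 li={w} lo=∅
  L4 li=∅ lo=∅

Interfere edges:
  d — {g,w}
  g — {d,s,w}
  s — {g}
  w — {d,g}

N(d) = ["g", "w"]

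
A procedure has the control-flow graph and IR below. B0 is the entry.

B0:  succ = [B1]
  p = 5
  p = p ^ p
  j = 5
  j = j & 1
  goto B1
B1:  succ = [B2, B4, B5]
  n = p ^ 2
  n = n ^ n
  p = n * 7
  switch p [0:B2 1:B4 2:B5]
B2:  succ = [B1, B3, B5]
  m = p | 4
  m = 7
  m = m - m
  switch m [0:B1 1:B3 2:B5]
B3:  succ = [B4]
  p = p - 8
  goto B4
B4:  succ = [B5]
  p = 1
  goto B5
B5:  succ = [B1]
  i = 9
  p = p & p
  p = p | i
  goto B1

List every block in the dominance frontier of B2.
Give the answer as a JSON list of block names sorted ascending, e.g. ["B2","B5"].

Answer: ["B1", "B4", "B5"]

Analysis:
idom tree: B1←B0 B2←B1 B3←B2 B4←B1 B5←B1
Dom∩ at merges:
  B1: preds {B0,B2,B5}: {B0} ∩ {B0,B1,B2} ∩ {B0,B1,B5} = {B0}; idom=B0
  B4: preds {B1,B3}: {B0,B1} ∩ {B0,B1,B2,B3} = {B0,B1}; idom=B1
  B5: preds {B1,B2,B4}: {B0,B1} ∩ {B0,B1,B2} ∩ {B0,B1,B4} = {B0,B1}; idom=B1

DF walk-up:
  join B1 pred B0: · stop@B0
  join B1 pred B2: B2→B1 stop@B0
  join B1 pred B5: B5→B1 stop@B0
  join B4 pred B1: · stop@B1
  join B4 pred B3: B3→B2 stop@B1
  join B5 pred B1: · stop@B1
  join B5 pred B2: B2 stop@B1
  join B5 pred B4: B4 stop@B1
  DF(B0)=∅
  DF(B1)={B1}
  DF(B2)={B1,B4,B5}
  DF(B3)={B4}
  DF(B4)={B5}
  DF(B5)={B1}

DF(B2) = ["B1", "B4", "B5"]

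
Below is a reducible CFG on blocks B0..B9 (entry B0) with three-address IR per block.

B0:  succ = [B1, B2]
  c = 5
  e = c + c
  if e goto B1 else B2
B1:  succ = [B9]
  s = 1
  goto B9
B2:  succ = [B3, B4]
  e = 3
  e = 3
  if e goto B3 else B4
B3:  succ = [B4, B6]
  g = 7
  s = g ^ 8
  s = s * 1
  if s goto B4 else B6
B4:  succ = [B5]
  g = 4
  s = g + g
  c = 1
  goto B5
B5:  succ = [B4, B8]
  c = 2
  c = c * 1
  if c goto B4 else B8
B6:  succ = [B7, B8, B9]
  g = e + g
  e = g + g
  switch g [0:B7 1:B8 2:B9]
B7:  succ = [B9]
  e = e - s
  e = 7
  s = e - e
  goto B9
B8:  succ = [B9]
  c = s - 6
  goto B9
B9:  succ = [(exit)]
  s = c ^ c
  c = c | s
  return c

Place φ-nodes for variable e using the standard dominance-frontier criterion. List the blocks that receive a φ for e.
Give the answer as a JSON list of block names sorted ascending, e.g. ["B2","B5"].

Answer: ["B8", "B9"]

Working:
idom tree: B1←B0 B2←B0 B3←B2 B4←B2 B5←B4 B6←B3 B7←B6 B8←B2 B9←B0
Dom at joins:
  B4: preds {B2,B3,B5}: {B0,B2} ∩ {B0,B2,B3} ∩ {B0,B2,B4,B5} = {B0,B2}; idom=B2
  B8: preds {B5,B6}: {B0,B2,B4,B5} ∩ {B0,B2,B3,B6} = {B0,B2}; idom=B2
  B9: preds {B1,B6,B7,B8}: {B0,B1} ∩ {B0,B2,B3,B6} ∩ {B0,B2,B3,B6,B7} ∩ {B0,B2,B8} = {B0}; idom=B0

DF derivation:
  B4←B2: walk · to B2
  B4←B3: walk B3 to B2
  B4←B5: walk B5→B4 to B2
  B8←B5: walk B5→B4 to B2
  B8←B6: walk B6→B3 to B2
  B9←B1: walk B1 to B0
  B9←B6: walk B6→B3→B2 to B0
  B9←B7: walk B7→B6→B3→B2 to B0
  B9←B8: walk B8→B2 to B0
  DF(B0)=∅
  DF(B1)={B9}
  DF(B2)={B9}
  DF(B3)={B4,B8,B9}
  DF(B4)={B4,B8}
  DF(B5)={B4,B8}
  DF(B6)={B8,B9}
  DF(B7)={B9}
  DF(B8)={B9}
  DF(B9)=∅

φ for e: defs {B0,B2,B6,B7}
  DF⁺ = {B8,B9}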